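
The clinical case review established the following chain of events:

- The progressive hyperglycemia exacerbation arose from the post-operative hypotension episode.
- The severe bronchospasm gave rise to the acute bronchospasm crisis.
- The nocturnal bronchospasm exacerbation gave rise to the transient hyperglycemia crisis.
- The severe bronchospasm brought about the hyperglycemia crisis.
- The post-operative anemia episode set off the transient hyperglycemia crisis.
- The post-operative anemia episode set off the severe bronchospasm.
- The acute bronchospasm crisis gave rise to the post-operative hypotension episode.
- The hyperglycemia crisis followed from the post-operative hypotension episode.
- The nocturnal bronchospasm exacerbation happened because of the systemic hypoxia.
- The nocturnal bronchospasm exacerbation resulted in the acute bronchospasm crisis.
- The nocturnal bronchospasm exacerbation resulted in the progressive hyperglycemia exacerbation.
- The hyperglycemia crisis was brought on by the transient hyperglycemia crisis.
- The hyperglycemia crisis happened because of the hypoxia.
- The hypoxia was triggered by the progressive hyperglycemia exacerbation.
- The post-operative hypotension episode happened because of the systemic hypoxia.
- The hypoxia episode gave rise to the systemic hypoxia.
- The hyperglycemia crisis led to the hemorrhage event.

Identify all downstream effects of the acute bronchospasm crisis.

Direct effects: the post-operative hypotension episode.
2 steps out: the progressive hyperglycemia exacerbation, the hyperglycemia crisis.
3 steps out: the hypoxia, the hemorrhage event.
Not reachable from it: the hypoxia episode, the post-operative anemia episode, the severe bronchospasm, the systemic hypoxia, the nocturnal bronchospasm exacerbation, the transient hyperglycemia crisis.

the hemorrhage event, the hyperglycemia crisis, the hypoxia, the post-operative hypotension episode, the progressive hyperglycemia exacerbation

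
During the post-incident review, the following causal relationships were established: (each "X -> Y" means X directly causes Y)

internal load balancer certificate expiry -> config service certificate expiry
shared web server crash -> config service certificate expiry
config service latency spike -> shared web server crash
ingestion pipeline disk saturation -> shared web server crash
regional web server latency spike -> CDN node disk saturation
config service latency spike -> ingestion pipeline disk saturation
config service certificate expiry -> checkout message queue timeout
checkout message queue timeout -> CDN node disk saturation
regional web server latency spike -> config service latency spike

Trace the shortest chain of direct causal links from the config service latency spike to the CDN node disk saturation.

the config service latency spike → the shared web server crash
the shared web server crash → the config service certificate expiry
the config service certificate expiry → the checkout message queue timeout
the checkout message queue timeout → the CDN node disk saturation
Length: 4 steps.

the config service latency spike → the shared web server crash → the config service certificate expiry → the checkout message queue timeout → the CDN node disk saturation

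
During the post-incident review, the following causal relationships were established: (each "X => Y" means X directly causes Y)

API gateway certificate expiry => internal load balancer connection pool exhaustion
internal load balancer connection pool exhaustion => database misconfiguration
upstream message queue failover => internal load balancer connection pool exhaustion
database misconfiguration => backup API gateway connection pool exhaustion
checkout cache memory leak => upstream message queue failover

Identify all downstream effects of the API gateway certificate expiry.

Direct effects: the internal load balancer connection pool exhaustion.
2 steps out: the database misconfiguration.
3 steps out: the backup API gateway connection pool exhaustion.
Not reachable from it: the checkout cache memory leak, the upstream message queue failover.

the backup API gateway connection pool exhaustion, the database misconfiguration, the internal load balancer connection pool exhaustion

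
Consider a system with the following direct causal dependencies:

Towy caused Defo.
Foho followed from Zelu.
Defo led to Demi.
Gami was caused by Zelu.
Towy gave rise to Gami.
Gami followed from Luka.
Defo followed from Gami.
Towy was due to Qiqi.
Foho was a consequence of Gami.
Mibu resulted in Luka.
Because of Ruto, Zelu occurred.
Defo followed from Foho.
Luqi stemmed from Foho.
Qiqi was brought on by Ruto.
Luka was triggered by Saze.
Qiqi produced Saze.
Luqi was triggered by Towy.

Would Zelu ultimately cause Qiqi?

No

Zelu leads to Gami, Foho, Luqi, Defo, Demi; Qiqi is not among them.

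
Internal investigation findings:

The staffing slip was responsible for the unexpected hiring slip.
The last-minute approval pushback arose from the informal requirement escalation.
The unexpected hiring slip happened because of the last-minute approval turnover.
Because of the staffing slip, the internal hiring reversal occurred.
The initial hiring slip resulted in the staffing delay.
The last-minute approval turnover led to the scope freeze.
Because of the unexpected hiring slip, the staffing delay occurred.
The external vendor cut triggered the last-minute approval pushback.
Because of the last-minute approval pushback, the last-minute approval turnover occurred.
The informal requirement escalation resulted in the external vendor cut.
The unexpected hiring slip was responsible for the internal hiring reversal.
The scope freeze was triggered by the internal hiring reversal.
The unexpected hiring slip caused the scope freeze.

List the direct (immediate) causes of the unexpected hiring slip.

Upstream contributors include the informal requirement escalation, the external vendor cut, the last-minute approval pushback, but only the last-minute approval turnover, the staffing slip feed directly into the unexpected hiring slip.

the last-minute approval turnover, the staffing slip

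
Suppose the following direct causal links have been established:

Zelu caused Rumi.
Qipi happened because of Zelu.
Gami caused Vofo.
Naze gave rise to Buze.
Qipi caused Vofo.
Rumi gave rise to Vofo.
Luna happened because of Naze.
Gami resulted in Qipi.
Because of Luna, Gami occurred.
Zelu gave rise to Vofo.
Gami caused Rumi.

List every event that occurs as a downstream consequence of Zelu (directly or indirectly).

Qipi, Rumi, Vofo

Direct effects: Qipi, Rumi, Vofo.
Not reachable from it: Naze, Buze, Luna, Gami.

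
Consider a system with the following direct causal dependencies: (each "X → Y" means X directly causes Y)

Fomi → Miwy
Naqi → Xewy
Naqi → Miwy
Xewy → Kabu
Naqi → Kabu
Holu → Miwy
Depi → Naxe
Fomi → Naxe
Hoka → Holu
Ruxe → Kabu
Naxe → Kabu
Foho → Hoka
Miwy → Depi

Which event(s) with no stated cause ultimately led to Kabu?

Foho, Fomi, Naqi, Ruxe

Tracing upstream from Kabu: Kabu ← Naxe ← Depi ← Miwy ← Holu ← Hoka ← Foho.
A separate upstream branch: Kabu ← Naqi.
A separate upstream branch: Kabu ← Naxe ← Fomi.
A separate upstream branch: Kabu ← Ruxe.
Each of those chain origins has no stated cause.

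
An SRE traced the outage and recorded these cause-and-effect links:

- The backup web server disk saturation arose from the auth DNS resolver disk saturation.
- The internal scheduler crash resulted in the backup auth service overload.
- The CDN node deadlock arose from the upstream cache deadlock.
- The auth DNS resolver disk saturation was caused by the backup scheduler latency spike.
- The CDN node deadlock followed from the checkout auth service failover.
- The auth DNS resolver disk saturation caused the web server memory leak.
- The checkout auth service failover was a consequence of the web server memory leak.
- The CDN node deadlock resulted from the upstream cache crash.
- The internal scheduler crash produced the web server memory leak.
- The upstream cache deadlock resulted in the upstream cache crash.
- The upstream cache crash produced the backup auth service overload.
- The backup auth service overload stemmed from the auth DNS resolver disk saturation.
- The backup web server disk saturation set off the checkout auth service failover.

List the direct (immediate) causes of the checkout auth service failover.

the backup web server disk saturation, the web server memory leak

Upstream contributors include the backup scheduler latency spike, the auth DNS resolver disk saturation, the internal scheduler crash, but only the backup web server disk saturation, the web server memory leak feed directly into the checkout auth service failover.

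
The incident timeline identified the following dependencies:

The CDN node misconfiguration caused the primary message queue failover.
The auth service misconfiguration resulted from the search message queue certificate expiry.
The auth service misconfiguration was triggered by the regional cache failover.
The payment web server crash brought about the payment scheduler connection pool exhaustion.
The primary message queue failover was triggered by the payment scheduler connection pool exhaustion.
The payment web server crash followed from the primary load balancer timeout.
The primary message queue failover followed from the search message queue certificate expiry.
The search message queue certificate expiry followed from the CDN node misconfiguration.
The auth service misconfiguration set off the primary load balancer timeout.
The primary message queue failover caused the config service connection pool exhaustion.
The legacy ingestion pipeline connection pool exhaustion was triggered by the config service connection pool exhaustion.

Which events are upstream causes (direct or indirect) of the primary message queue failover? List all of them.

Immediate causes of the primary message queue failover: the CDN node misconfiguration, the search message queue certificate expiry, the payment scheduler connection pool exhaustion.
Further upstream: the regional cache failover, the auth service misconfiguration, the primary load balancer timeout, the payment web server crash.

the CDN node misconfiguration, the auth service misconfiguration, the payment scheduler connection pool exhaustion, the payment web server crash, the primary load balancer timeout, the regional cache failover, the search message queue certificate expiry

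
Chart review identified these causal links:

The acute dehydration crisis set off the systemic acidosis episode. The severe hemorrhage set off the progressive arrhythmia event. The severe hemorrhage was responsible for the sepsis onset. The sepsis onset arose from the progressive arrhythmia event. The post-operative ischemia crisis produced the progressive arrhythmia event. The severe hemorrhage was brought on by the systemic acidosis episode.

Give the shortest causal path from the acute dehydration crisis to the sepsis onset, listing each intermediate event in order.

the acute dehydration crisis → the systemic acidosis episode
the systemic acidosis episode → the severe hemorrhage
the severe hemorrhage → the sepsis onset
Length: 3 steps.

the acute dehydration crisis → the systemic acidosis episode → the severe hemorrhage → the sepsis onset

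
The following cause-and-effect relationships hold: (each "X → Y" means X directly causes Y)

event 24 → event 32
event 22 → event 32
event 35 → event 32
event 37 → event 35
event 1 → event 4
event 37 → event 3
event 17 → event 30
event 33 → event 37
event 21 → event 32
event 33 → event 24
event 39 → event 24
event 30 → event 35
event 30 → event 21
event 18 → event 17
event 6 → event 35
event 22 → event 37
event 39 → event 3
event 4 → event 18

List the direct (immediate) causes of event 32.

event 21, event 22, event 24, event 35

Upstream contributors include event 6, event 33, event 1, event 4, event 37, event 18, event 17, event 30, event 39, but only event 21, event 22, event 24, event 35 feed directly into event 32.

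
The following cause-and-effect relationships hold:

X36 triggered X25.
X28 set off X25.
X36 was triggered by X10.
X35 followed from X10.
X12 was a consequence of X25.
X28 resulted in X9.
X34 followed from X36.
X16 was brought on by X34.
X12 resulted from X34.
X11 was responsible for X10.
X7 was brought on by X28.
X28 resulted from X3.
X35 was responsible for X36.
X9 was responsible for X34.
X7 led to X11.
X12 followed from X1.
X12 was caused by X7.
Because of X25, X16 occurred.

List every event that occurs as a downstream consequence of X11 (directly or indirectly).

X10, X12, X16, X25, X34, X35, X36

Direct effects: X10.
2 steps out: X35, X36.
3 steps out: X34, X25.
4 steps out: X12, X16.
Not reachable from it: X3, X28, X7, X9, X1.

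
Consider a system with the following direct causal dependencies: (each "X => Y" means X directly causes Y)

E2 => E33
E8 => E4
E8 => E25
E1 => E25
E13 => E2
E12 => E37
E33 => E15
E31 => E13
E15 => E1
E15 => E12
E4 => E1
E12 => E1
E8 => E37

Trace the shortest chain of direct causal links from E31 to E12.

E31 → E13 → E2 → E33 → E15 → E12

E31 → E13
E13 → E2
E2 → E33
E33 → E15
E15 → E12
Length: 5 steps.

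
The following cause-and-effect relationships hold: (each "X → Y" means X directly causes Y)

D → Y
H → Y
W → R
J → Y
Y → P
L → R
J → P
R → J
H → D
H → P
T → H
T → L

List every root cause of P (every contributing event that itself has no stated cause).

Tracing upstream from P: P ← J ← R ← W.
A separate upstream branch: P ← H ← T.
Each of those chain origins has no stated cause.

T, W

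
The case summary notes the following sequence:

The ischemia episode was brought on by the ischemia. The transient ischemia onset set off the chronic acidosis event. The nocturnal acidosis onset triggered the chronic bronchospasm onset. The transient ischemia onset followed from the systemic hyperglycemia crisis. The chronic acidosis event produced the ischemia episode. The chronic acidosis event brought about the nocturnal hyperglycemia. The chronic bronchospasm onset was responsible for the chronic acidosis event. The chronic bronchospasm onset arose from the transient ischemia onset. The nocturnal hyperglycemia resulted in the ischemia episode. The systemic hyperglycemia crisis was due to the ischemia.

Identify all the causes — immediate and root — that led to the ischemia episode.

the chronic acidosis event, the chronic bronchospasm onset, the ischemia, the nocturnal acidosis onset, the nocturnal hyperglycemia, the systemic hyperglycemia crisis, the transient ischemia onset

Immediate causes of the ischemia episode: the ischemia, the chronic acidosis event, the nocturnal hyperglycemia.
Further upstream: the systemic hyperglycemia crisis, the transient ischemia onset, the nocturnal acidosis onset, the chronic bronchospasm onset.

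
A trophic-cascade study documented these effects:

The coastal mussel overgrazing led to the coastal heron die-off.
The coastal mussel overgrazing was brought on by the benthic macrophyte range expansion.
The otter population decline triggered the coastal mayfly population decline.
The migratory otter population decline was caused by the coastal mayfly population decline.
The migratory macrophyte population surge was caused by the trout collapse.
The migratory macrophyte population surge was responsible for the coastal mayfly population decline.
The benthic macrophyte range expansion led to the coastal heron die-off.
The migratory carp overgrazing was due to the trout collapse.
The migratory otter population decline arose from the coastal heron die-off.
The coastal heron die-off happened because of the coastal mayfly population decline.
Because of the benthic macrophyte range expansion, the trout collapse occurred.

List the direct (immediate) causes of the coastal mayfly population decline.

Upstream contributors include the benthic macrophyte range expansion, the trout collapse, but only the migratory macrophyte population surge, the otter population decline feed directly into the coastal mayfly population decline.

the migratory macrophyte population surge, the otter population decline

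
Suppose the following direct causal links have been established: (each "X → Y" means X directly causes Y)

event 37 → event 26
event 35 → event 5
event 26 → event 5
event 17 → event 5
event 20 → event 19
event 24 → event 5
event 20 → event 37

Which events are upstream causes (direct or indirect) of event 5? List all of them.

event 17, event 20, event 24, event 26, event 35, event 37

Immediate causes of event 5: event 24, event 17, event 26, event 35.
Further upstream: event 20, event 37.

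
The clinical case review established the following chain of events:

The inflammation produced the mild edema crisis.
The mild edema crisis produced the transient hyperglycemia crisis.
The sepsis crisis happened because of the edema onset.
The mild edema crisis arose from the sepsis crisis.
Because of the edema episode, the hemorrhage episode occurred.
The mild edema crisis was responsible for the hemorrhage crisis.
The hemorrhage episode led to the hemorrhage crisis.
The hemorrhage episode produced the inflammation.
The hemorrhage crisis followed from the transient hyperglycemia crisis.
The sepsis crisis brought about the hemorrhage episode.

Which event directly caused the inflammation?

the hemorrhage episode

Upstream contributors include the edema onset, the sepsis crisis, the edema episode, but only the hemorrhage episode feeds directly into the inflammation.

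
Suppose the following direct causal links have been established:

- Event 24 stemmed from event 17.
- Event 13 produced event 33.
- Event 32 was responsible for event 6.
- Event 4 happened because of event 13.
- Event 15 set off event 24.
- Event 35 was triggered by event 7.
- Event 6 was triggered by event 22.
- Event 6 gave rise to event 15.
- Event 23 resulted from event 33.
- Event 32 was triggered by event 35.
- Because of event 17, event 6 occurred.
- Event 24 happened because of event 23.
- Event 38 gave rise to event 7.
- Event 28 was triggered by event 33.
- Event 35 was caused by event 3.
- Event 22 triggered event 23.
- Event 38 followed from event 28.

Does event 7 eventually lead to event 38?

No

Event 7 leads to event 35, event 32, event 6, event 15, event 24; event 38 is not among them.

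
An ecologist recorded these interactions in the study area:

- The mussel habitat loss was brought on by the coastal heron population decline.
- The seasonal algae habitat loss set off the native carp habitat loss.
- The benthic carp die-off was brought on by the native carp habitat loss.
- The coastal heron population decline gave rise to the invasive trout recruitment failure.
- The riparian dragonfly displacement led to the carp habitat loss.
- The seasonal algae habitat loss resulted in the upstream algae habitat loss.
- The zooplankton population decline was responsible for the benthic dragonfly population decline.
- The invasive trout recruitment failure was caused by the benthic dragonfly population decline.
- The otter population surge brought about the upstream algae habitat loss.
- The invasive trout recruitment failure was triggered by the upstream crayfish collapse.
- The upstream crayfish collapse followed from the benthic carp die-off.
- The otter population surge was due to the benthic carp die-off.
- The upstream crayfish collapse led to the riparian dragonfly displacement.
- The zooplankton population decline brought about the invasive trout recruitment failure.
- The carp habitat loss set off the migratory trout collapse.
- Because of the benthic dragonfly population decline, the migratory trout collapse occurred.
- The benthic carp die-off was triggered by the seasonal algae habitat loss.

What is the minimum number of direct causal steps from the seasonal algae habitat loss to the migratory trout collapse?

5

Shortest chain: the seasonal algae habitat loss → the benthic carp die-off → the upstream crayfish collapse → the riparian dragonfly displacement → the carp habitat loss → the migratory trout collapse.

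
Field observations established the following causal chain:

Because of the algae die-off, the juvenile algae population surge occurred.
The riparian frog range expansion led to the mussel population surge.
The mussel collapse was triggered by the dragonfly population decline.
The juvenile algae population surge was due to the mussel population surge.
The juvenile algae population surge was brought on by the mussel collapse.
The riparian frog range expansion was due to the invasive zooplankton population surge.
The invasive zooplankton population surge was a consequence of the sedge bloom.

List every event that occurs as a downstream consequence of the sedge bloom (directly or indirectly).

Direct effects: the invasive zooplankton population surge.
2 steps out: the riparian frog range expansion.
3 steps out: the mussel population surge.
4 steps out: the juvenile algae population surge.
Not reachable from it: the algae die-off, the dragonfly population decline, the mussel collapse.

the invasive zooplankton population surge, the juvenile algae population surge, the mussel population surge, the riparian frog range expansion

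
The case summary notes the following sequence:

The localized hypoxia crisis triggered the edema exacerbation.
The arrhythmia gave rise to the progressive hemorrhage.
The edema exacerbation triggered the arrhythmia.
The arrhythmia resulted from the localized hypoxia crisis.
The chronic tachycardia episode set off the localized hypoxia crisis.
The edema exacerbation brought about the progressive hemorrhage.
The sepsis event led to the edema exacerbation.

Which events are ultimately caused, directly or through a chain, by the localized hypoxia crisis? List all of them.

Direct effects: the edema exacerbation, the arrhythmia.
2 steps out: the progressive hemorrhage.
Not reachable from it: the chronic tachycardia episode, the sepsis event.

the arrhythmia, the edema exacerbation, the progressive hemorrhage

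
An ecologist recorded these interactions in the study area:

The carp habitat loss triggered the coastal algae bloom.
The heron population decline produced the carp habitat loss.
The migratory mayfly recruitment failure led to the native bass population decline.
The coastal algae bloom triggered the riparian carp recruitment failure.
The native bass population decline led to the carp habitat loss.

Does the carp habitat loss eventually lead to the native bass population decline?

No

The carp habitat loss leads to the coastal algae bloom, the riparian carp recruitment failure; the native bass population decline is not among them.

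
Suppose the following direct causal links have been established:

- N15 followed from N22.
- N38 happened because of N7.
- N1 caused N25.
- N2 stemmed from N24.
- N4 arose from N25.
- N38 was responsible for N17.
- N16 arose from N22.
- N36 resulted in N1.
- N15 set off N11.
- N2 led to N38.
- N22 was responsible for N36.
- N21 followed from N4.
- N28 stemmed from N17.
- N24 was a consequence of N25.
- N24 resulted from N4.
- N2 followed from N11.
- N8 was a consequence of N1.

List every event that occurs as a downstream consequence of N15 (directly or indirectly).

Direct effects: N11.
2 steps out: N2.
3 steps out: N38.
4 steps out: N17.
5 steps out: N28.
Not reachable from it: N22, N36, N16, N1, N25, N4, N7, N21, N24, N8.

N11, N17, N2, N28, N38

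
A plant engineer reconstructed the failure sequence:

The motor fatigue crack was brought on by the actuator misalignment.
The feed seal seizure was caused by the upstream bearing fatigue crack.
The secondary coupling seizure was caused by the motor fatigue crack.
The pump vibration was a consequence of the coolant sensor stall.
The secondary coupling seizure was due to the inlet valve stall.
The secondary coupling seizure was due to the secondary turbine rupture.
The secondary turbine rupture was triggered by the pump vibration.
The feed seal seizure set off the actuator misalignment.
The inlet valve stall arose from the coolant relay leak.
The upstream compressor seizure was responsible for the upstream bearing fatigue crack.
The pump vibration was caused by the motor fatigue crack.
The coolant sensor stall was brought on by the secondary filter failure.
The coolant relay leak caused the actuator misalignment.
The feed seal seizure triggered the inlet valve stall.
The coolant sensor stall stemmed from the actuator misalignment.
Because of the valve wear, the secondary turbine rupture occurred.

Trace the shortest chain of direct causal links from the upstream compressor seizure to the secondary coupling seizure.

the upstream compressor seizure → the upstream bearing fatigue crack → the feed seal seizure → the inlet valve stall → the secondary coupling seizure

the upstream compressor seizure → the upstream bearing fatigue crack
the upstream bearing fatigue crack → the feed seal seizure
the feed seal seizure → the inlet valve stall
the inlet valve stall → the secondary coupling seizure
Length: 4 steps.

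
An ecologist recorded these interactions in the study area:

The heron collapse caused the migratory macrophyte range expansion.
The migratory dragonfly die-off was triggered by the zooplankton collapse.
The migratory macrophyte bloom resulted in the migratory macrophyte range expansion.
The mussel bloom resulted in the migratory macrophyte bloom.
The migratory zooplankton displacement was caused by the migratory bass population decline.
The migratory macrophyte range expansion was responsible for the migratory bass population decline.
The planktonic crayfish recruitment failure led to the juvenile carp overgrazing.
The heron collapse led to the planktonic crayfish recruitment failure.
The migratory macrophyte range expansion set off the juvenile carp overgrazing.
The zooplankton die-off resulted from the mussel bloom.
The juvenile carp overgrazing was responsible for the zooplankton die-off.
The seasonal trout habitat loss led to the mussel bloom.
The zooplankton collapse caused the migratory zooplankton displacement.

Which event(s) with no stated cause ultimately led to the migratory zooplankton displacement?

the heron collapse, the seasonal trout habitat loss, the zooplankton collapse

Tracing upstream from the migratory zooplankton displacement: the migratory zooplankton displacement ← the migratory bass population decline ← the migratory macrophyte range expansion ← the heron collapse.
A separate upstream branch: the migratory zooplankton displacement ← the migratory bass population decline ← the migratory macrophyte range expansion ← the migratory macrophyte bloom ← the mussel bloom ← the seasonal trout habitat loss.
A separate upstream branch: the migratory zooplankton displacement ← the zooplankton collapse.
Each of those chain origins has no stated cause.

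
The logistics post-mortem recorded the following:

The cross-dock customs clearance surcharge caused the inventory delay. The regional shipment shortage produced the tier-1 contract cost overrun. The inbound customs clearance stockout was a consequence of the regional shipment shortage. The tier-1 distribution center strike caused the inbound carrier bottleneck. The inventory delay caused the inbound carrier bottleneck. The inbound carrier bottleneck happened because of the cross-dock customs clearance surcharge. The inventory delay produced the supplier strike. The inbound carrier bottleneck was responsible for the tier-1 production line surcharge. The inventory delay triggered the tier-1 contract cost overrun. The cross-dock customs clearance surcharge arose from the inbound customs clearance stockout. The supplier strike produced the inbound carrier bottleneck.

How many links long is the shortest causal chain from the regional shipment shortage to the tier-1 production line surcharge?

Shortest chain: the regional shipment shortage → the inbound customs clearance stockout → the cross-dock customs clearance surcharge → the inbound carrier bottleneck → the tier-1 production line surcharge.

4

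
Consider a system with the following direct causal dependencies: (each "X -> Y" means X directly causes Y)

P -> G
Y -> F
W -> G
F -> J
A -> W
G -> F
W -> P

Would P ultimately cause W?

P leads to G, F, J; W is not among them.

No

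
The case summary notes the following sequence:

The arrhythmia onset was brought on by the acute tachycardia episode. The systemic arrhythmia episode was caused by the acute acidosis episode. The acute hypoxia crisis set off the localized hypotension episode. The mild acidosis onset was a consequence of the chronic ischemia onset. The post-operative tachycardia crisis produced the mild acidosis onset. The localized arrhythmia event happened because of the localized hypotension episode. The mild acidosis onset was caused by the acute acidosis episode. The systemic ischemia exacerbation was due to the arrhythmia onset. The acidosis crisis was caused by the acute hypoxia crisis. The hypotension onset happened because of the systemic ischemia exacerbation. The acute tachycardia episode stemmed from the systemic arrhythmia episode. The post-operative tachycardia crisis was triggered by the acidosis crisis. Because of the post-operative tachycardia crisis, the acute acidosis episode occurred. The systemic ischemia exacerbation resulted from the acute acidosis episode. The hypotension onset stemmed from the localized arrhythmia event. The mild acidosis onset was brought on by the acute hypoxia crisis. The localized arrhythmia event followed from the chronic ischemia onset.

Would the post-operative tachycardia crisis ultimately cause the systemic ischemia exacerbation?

There is a causal chain: the post-operative tachycardia crisis → the acute acidosis episode → the systemic ischemia exacerbation.

Yes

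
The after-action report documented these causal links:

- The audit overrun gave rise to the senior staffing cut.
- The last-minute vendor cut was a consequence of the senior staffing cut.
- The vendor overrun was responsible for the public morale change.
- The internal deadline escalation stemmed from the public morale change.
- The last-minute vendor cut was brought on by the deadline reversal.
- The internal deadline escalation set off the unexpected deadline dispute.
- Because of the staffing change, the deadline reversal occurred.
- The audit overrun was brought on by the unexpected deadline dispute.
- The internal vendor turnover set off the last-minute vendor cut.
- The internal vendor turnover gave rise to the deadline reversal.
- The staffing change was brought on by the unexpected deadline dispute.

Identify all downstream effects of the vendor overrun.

Direct effects: the public morale change.
2 steps out: the internal deadline escalation.
3 steps out: the unexpected deadline dispute.
4 steps out: the staffing change, the audit overrun.
5 steps out: the deadline reversal, the senior staffing cut.
6 steps out: the last-minute vendor cut.
Not reachable from it: the internal vendor turnover.

the audit overrun, the deadline reversal, the internal deadline escalation, the last-minute vendor cut, the public morale change, the senior staffing cut, the staffing change, the unexpected deadline dispute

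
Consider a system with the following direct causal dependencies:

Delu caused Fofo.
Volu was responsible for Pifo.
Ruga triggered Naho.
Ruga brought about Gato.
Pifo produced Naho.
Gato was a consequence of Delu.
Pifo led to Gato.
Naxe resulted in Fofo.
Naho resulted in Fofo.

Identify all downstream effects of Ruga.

Fofo, Gato, Naho

Direct effects: Gato, Naho.
2 steps out: Fofo.
Not reachable from it: Volu, Delu, Pifo, Naxe.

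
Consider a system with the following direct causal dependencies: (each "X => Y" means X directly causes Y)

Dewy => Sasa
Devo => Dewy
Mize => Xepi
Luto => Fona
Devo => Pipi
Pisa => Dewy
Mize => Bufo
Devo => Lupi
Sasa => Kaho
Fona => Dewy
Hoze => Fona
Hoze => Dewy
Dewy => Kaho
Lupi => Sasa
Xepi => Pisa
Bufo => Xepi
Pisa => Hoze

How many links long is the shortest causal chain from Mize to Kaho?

Shortest chain: Mize → Xepi → Pisa → Dewy → Kaho.

4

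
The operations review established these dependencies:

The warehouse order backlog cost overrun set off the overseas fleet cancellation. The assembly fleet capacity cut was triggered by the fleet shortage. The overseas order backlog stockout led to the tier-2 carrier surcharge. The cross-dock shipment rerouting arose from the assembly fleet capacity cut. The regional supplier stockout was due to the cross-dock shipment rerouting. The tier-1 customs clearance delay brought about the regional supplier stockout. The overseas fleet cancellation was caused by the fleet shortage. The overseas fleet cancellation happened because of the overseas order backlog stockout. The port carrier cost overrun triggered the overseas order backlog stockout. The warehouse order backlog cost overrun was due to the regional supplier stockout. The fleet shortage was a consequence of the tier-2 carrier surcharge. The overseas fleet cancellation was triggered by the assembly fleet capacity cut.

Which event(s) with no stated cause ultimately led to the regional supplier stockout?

the port carrier cost overrun, the tier-1 customs clearance delay

Tracing upstream from the regional supplier stockout: the regional supplier stockout ← the cross-dock shipment rerouting ← the assembly fleet capacity cut ← the fleet shortage ← the tier-2 carrier surcharge ← the overseas order backlog stockout ← the port carrier cost overrun.
A separate upstream branch: the regional supplier stockout ← the tier-1 customs clearance delay.
Each of those chain origins has no stated cause.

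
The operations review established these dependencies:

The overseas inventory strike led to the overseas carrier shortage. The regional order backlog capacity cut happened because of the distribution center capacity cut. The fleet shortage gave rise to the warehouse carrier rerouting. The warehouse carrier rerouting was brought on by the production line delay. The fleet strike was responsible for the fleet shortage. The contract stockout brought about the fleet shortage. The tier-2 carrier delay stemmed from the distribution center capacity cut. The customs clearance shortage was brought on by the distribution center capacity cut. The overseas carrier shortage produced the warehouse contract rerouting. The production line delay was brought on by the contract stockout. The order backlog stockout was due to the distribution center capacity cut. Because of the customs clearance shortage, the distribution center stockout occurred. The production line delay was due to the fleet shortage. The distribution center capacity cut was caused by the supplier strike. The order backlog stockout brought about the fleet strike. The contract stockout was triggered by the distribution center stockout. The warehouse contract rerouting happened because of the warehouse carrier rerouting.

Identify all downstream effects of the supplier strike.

the contract stockout, the customs clearance shortage, the distribution center capacity cut, the distribution center stockout, the fleet shortage, the fleet strike, the order backlog stockout, the production line delay, the regional order backlog capacity cut, the tier-2 carrier delay, the warehouse carrier rerouting, the warehouse contract rerouting

Direct effects: the distribution center capacity cut.
2 steps out: the regional order backlog capacity cut, the order backlog stockout, the tier-2 carrier delay, the customs clearance shortage.
3 steps out: the distribution center stockout, the fleet strike.
4 steps out: the contract stockout, the fleet shortage.
5 steps out: the production line delay, the warehouse carrier rerouting.
6 steps out: the warehouse contract rerouting.
Not reachable from it: the overseas inventory strike, the overseas carrier shortage.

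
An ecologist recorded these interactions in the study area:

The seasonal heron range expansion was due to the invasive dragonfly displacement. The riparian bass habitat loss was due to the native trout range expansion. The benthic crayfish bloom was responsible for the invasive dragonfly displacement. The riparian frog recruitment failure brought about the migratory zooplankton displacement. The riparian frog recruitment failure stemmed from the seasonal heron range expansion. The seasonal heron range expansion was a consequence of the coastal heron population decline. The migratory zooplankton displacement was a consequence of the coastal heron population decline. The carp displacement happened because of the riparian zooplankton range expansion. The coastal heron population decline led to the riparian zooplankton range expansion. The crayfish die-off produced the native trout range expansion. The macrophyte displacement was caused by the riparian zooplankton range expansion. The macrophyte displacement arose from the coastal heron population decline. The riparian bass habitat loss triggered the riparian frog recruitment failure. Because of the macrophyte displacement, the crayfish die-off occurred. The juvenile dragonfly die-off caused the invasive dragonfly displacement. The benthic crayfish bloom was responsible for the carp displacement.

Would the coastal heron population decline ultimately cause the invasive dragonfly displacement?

No

The coastal heron population decline leads to the riparian zooplankton range expansion, the macrophyte displacement, the crayfish die-off, the native trout range expansion, the carp displacement, the riparian bass habitat loss, the seasonal heron range expansion, the riparian frog recruitment failure, the migratory zooplankton displacement; the invasive dragonfly displacement is not among them.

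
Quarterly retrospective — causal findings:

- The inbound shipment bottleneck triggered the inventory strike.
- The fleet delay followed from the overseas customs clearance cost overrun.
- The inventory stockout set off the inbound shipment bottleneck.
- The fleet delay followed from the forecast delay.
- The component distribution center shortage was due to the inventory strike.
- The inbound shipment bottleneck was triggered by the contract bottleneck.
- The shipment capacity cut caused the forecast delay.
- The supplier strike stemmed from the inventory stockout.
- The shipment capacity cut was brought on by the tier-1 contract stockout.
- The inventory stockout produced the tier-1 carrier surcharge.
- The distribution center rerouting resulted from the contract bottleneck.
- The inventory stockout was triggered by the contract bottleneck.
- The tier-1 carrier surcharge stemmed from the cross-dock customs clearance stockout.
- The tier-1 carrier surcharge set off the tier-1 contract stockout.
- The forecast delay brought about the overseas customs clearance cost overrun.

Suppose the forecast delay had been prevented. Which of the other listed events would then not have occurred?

the fleet delay, the overseas customs clearance cost overrun

Downstream of the forecast delay: the overseas customs clearance cost overrun, the fleet delay.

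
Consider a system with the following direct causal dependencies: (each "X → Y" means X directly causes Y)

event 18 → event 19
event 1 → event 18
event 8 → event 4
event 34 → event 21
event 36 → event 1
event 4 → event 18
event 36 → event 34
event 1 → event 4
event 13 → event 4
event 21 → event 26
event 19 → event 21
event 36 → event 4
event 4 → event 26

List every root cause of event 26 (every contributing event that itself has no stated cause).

Tracing upstream from event 26: event 26 ← event 4 ← event 36.
A separate upstream branch: event 26 ← event 4 ← event 13.
A separate upstream branch: event 26 ← event 4 ← event 8.
Each of those chain origins has no stated cause.

event 13, event 36, event 8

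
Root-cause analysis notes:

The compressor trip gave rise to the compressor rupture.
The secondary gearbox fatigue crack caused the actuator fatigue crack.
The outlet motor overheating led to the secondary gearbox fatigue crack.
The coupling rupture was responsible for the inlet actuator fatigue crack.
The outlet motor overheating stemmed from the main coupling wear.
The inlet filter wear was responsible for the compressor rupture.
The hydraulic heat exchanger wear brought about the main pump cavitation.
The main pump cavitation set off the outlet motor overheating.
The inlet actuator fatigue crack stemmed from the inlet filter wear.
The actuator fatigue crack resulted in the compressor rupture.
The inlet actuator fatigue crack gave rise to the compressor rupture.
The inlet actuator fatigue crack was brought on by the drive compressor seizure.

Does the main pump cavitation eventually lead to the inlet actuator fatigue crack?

The main pump cavitation leads to the outlet motor overheating, the secondary gearbox fatigue crack, the actuator fatigue crack, the compressor rupture; the inlet actuator fatigue crack is not among them.

No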